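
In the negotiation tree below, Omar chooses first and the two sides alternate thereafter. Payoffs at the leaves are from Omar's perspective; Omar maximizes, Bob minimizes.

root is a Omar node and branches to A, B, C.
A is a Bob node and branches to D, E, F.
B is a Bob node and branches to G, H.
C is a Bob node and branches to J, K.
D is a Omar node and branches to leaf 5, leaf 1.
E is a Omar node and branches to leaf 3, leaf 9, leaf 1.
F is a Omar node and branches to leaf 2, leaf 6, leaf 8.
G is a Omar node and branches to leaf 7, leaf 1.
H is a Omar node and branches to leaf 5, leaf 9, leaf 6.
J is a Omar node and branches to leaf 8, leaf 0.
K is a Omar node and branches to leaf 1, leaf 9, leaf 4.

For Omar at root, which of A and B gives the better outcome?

D (Omar): max(5, 1) = 5
E (Omar): max(3, 9, 1) = 9
F (Omar): max(2, 6, 8) = 8
A (Bob): min(5, 9, 8) = 5
G (Omar): max(7, 1) = 7
H (Omar): max(5, 9, 6) = 9
B (Bob): min(7, 9) = 7
Omar prefers the higher value; A=5, B=7. B is better since 7 > 5.

B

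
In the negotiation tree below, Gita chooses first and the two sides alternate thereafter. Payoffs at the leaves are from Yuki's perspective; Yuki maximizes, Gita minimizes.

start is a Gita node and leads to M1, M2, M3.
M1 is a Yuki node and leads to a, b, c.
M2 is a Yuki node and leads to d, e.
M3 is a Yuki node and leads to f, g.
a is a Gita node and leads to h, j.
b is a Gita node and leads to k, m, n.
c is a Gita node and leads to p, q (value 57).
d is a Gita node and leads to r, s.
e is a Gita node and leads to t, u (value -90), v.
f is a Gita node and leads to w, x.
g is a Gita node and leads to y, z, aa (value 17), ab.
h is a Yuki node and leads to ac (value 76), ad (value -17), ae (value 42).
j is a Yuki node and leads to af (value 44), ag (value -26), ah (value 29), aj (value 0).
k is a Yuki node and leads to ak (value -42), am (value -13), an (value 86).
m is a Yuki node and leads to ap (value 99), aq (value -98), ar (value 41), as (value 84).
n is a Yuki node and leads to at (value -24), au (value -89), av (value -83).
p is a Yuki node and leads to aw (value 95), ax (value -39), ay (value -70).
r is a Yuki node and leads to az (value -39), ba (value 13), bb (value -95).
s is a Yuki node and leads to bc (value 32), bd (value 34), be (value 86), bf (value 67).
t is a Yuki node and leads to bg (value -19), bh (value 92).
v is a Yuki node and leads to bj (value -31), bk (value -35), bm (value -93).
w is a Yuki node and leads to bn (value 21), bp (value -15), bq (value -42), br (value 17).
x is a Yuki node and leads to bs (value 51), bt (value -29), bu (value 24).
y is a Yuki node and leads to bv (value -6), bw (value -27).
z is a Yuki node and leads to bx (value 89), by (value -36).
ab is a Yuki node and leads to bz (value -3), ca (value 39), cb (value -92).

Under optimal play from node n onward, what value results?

-24

n (Yuki): max(-24, -89, -83) = -24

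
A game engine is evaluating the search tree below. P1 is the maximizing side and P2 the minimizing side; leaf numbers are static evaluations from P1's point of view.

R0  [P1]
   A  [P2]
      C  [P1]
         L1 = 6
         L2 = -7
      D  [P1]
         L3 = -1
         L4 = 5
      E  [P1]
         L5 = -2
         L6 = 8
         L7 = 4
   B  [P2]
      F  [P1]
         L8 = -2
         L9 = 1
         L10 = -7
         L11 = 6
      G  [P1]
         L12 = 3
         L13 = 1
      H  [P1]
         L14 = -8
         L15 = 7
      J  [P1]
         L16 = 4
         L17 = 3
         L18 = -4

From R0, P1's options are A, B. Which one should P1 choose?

A

C (P1): max(6, -7) = 6
D (P1): max(-1, 5) = 5
E (P1): max(-2, 8, 4) = 8
A (P2): min(6, 5, 8) = 5
F (P1): max(-2, 1, -7, 6) = 6
G (P1): max(3, 1) = 3
H (P1): max(-8, 7) = 7
J (P1): max(4, 3, -4) = 4
B (P2): min(6, 3, 7, 4) = 3
R0 (P1): max(5, 3) = 5
P1 at R0 wants the highest of {A=5, B=3}, so chooses A.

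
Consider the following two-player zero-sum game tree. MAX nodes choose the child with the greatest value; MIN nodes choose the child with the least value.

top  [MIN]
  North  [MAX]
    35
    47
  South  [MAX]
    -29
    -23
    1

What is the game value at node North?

North (MAX): max(35, 47) = 47

47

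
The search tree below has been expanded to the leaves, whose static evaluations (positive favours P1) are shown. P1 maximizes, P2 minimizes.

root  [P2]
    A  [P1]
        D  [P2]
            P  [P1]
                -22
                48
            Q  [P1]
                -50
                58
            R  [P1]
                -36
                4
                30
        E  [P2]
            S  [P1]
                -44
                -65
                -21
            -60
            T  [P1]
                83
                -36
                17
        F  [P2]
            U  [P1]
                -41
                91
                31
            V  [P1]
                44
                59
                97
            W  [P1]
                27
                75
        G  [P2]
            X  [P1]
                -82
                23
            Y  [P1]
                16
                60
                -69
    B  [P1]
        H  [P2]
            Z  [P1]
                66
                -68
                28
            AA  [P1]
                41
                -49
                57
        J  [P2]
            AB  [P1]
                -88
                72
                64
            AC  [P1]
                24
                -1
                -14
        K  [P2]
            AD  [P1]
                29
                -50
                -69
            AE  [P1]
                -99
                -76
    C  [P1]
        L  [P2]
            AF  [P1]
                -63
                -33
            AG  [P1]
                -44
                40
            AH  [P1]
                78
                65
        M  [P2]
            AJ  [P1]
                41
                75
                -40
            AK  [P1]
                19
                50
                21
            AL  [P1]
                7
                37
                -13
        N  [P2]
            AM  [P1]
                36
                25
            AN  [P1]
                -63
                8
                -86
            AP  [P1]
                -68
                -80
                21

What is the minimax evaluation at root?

37

P (P1): max(-22, 48) = 48
Q (P1): max(-50, 58) = 58
R (P1): max(-36, 4, 30) = 30
D (P2): min(48, 58, 30) = 30
S (P1): max(-44, -65, -21) = -21
T (P1): max(83, -36, 17) = 83
E (P2): min(-21, -60, 83) = -60
U (P1): max(-41, 91, 31) = 91
V (P1): max(44, 59, 97) = 97
W (P1): max(27, 75) = 75
F (P2): min(91, 97, 75) = 75
X (P1): max(-82, 23) = 23
Y (P1): max(16, 60, -69) = 60
G (P2): min(23, 60) = 23
A (P1): max(30, -60, 75, 23) = 75
Z (P1): max(66, -68, 28) = 66
AA (P1): max(41, -49, 57) = 57
H (P2): min(66, 57) = 57
AB (P1): max(-88, 72, 64) = 72
AC (P1): max(24, -1, -14) = 24
J (P2): min(72, 24) = 24
AD (P1): max(29, -50, -69) = 29
AE (P1): max(-99, -76) = -76
K (P2): min(29, -76) = -76
B (P1): max(57, 24, -76) = 57
AF (P1): max(-63, -33) = -33
AG (P1): max(-44, 40) = 40
AH (P1): max(78, 65) = 78
L (P2): min(-33, 40, 78) = -33
AJ (P1): max(41, 75, -40) = 75
AK (P1): max(19, 50, 21) = 50
AL (P1): max(7, 37, -13) = 37
M (P2): min(75, 50, 37) = 37
AM (P1): max(36, 25) = 36
AN (P1): max(-63, 8, -86) = 8
AP (P1): max(-68, -80, 21) = 21
N (P2): min(36, 8, 21) = 8
C (P1): max(-33, 37, 8) = 37
root (P2): min(75, 57, 37) = 37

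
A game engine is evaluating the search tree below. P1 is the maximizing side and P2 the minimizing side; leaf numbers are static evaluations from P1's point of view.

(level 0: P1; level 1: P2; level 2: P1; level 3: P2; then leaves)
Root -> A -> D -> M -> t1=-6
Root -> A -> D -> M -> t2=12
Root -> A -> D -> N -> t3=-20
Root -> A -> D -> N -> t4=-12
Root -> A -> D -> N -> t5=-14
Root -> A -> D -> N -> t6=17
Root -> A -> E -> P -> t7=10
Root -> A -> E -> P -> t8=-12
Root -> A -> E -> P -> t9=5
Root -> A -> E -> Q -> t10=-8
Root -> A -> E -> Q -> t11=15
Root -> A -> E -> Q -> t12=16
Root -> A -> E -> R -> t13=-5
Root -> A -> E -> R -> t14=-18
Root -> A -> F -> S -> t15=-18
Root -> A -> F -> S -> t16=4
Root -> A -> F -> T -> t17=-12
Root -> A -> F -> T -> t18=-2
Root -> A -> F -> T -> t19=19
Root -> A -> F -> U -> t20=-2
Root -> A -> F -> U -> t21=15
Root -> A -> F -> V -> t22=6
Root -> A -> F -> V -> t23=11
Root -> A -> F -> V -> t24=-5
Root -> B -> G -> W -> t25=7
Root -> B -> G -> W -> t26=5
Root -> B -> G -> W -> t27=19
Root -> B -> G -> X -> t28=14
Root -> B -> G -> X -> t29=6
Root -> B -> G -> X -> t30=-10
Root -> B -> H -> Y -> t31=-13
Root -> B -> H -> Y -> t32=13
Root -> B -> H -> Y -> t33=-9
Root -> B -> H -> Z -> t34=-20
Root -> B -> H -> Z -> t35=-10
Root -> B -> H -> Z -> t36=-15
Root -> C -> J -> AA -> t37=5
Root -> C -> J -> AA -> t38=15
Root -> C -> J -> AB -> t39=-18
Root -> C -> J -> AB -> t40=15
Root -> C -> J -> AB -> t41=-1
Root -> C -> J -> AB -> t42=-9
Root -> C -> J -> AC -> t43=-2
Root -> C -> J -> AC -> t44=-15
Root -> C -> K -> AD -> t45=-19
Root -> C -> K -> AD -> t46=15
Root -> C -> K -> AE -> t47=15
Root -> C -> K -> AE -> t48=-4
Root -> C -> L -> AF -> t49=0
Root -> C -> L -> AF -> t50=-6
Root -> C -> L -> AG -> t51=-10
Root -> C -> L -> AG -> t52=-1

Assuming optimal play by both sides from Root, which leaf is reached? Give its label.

t50

M (P2): min(-6, 12) = -6
N (P2): min(-20, -12, -14, 17) = -20
D (P1): max(-6, -20) = -6
P (P2): min(10, -12, 5) = -12
Q (P2): min(-8, 15, 16) = -8
R (P2): min(-5, -18) = -18
E (P1): max(-12, -8, -18) = -8
S (P2): min(-18, 4) = -18
T (P2): min(-12, -2, 19) = -12
U (P2): min(-2, 15) = -2
V (P2): min(6, 11, -5) = -5
F (P1): max(-18, -12, -2, -5) = -2
A (P2): min(-6, -8, -2) = -8
W (P2): min(7, 5, 19) = 5
X (P2): min(14, 6, -10) = -10
G (P1): max(5, -10) = 5
Y (P2): min(-13, 13, -9) = -13
Z (P2): min(-20, -10, -15) = -20
H (P1): max(-13, -20) = -13
B (P2): min(5, -13) = -13
AA (P2): min(5, 15) = 5
AB (P2): min(-18, 15, -1, -9) = -18
AC (P2): min(-2, -15) = -15
J (P1): max(5, -18, -15) = 5
AD (P2): min(-19, 15) = -19
AE (P2): min(15, -4) = -4
K (P1): max(-19, -4) = -4
AF (P2): min(0, -6) = -6
AG (P2): min(-10, -1) = -10
L (P1): max(-6, -10) = -6
C (P2): min(5, -4, -6) = -6
Root (P1): max(-8, -13, -6) = -6
At Root, P1 picks C (highest: -6).
At C, P2 picks L (lowest: -6).
At L, P1 picks AF (highest: -6).
At AF, P2 picks t50 (lowest: -6).
Terminal value -6.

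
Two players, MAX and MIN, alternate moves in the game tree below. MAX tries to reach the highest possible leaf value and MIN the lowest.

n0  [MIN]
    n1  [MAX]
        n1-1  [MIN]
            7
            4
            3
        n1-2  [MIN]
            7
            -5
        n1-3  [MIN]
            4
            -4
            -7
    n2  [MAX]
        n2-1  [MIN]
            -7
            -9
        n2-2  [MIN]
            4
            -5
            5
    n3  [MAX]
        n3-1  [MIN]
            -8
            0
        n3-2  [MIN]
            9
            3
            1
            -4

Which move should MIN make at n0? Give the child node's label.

n2

n1-1 (MIN): min(7, 4, 3) = 3
n1-2 (MIN): min(7, -5) = -5
n1-3 (MIN): min(4, -4, -7) = -7
n1 (MAX): max(3, -5, -7) = 3
n2-1 (MIN): min(-7, -9) = -9
n2-2 (MIN): min(4, -5, 5) = -5
n2 (MAX): max(-9, -5) = -5
n3-1 (MIN): min(-8, 0) = -8
n3-2 (MIN): min(9, 3, 1, -4) = -4
n3 (MAX): max(-8, -4) = -4
n0 (MIN): min(3, -5, -4) = -5
MIN at n0 wants the lowest of {n1=3, n2=-5, n3=-4}, so chooses n2.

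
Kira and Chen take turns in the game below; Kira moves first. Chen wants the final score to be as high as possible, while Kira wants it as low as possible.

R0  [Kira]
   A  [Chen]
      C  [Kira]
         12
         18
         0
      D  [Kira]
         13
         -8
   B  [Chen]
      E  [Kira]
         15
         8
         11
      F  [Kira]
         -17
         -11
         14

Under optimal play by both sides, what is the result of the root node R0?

C (Kira): min(12, 18, 0) = 0
D (Kira): min(13, -8) = -8
A (Chen): max(0, -8) = 0
E (Kira): min(15, 8, 11) = 8
F (Kira): min(-17, -11, 14) = -17
B (Chen): max(8, -17) = 8
R0 (Kira): min(0, 8) = 0

0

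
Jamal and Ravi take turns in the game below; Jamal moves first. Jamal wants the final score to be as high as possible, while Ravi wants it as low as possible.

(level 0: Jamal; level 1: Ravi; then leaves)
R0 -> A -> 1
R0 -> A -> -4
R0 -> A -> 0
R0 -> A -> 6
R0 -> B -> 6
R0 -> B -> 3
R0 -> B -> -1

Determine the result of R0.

-1

A (Ravi): min(1, -4, 0, 6) = -4
B (Ravi): min(6, 3, -1) = -1
R0 (Jamal): max(-4, -1) = -1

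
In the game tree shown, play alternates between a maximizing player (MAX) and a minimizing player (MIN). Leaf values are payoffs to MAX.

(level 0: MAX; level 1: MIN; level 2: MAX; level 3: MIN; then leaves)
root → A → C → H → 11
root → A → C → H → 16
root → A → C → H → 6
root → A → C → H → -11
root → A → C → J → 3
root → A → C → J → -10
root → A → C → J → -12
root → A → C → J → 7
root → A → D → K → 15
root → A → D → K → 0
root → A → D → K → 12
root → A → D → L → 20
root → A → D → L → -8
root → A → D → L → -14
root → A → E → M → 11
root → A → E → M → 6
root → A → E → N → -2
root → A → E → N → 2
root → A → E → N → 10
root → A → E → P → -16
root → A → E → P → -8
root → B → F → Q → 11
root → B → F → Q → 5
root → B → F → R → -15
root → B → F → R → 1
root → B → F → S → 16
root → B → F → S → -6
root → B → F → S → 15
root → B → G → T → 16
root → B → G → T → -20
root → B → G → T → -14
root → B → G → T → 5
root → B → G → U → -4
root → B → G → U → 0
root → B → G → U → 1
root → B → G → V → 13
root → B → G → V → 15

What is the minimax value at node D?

0

K (MIN): min(15, 0, 12) = 0
L (MIN): min(20, -8, -14) = -14
D (MAX): max(0, -14) = 0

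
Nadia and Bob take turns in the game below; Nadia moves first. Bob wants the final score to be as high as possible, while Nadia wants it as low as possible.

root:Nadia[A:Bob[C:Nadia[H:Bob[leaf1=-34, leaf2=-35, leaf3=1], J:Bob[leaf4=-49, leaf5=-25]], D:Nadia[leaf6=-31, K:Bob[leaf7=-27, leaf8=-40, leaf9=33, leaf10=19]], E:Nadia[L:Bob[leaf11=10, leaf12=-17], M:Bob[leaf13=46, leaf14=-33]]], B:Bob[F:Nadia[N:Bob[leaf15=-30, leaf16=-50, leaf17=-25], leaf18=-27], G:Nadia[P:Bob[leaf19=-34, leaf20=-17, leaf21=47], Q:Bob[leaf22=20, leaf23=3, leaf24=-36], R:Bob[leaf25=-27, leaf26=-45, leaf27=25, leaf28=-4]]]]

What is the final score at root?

10

H (Bob): max(-34, -35, 1) = 1
J (Bob): max(-49, -25) = -25
C (Nadia): min(1, -25) = -25
K (Bob): max(-27, -40, 33, 19) = 33
D (Nadia): min(-31, 33) = -31
L (Bob): max(10, -17) = 10
M (Bob): max(46, -33) = 46
E (Nadia): min(10, 46) = 10
A (Bob): max(-25, -31, 10) = 10
N (Bob): max(-30, -50, -25) = -25
F (Nadia): min(-25, -27) = -27
P (Bob): max(-34, -17, 47) = 47
Q (Bob): max(20, 3, -36) = 20
R (Bob): max(-27, -45, 25, -4) = 25
G (Nadia): min(47, 20, 25) = 20
B (Bob): max(-27, 20) = 20
root (Nadia): min(10, 20) = 10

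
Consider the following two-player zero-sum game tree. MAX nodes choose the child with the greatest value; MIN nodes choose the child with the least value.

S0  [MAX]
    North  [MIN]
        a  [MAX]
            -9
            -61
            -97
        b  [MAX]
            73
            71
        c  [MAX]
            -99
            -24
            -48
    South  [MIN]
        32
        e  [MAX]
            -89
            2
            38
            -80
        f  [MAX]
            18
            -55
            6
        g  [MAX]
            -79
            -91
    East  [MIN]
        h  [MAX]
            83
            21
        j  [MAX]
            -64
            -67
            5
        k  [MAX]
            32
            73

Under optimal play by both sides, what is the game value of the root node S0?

a (MAX): max(-9, -61, -97) = -9
b (MAX): max(73, 71) = 73
c (MAX): max(-99, -24, -48) = -24
North (MIN): min(-9, 73, -24) = -24
e (MAX): max(-89, 2, 38, -80) = 38
f (MAX): max(18, -55, 6) = 18
g (MAX): max(-79, -91) = -79
South (MIN): min(32, 38, 18, -79) = -79
h (MAX): max(83, 21) = 83
j (MAX): max(-64, -67, 5) = 5
k (MAX): max(32, 73) = 73
East (MIN): min(83, 5, 73) = 5
S0 (MAX): max(-24, -79, 5) = 5

5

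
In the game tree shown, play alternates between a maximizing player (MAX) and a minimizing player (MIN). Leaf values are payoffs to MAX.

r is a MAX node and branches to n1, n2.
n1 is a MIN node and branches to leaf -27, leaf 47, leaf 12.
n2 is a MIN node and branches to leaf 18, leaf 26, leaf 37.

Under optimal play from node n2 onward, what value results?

18

n2 (MIN): min(18, 26, 37) = 18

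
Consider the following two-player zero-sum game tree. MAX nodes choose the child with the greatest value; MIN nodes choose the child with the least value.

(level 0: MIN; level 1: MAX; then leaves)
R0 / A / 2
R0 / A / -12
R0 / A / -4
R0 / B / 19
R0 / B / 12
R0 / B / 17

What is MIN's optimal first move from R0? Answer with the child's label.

A

A (MAX): max(2, -12, -4) = 2
B (MAX): max(19, 12, 17) = 19
R0 (MIN): min(2, 19) = 2
MIN at R0 wants the lowest of {A=2, B=19}, so chooses A.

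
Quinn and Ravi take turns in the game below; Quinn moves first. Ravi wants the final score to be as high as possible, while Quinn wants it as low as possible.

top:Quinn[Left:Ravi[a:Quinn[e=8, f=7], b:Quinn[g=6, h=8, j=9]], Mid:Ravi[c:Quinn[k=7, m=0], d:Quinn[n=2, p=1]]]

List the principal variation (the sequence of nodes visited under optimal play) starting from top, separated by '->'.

top -> Mid -> d -> p

a (Quinn): min(8, 7) = 7
b (Quinn): min(6, 8, 9) = 6
Left (Ravi): max(7, 6) = 7
c (Quinn): min(7, 0) = 0
d (Quinn): min(2, 1) = 1
Mid (Ravi): max(0, 1) = 1
top (Quinn): min(7, 1) = 1
At top, Quinn picks Mid (lowest: 1).
At Mid, Ravi picks d (highest: 1).
At d, Quinn picks p (lowest: 1).
Terminal value 1.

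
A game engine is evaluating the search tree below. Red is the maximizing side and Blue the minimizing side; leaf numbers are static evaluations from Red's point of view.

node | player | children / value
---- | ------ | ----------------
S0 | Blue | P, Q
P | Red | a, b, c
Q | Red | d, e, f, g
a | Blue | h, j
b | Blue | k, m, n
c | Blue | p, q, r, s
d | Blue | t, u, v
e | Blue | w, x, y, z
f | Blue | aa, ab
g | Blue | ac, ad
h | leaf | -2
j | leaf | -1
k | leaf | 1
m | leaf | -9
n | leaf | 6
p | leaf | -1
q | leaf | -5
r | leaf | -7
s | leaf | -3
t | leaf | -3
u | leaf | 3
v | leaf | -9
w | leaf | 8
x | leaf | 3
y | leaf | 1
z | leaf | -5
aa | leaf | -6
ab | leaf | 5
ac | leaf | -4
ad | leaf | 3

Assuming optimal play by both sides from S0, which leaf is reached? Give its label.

ac

a (Blue): min(-2, -1) = -2
b (Blue): min(1, -9, 6) = -9
c (Blue): min(-1, -5, -7, -3) = -7
P (Red): max(-2, -9, -7) = -2
d (Blue): min(-3, 3, -9) = -9
e (Blue): min(8, 3, 1, -5) = -5
f (Blue): min(-6, 5) = -6
g (Blue): min(-4, 3) = -4
Q (Red): max(-9, -5, -6, -4) = -4
S0 (Blue): min(-2, -4) = -4
At S0, Blue picks Q (lowest: -4).
At Q, Red picks g (highest: -4).
At g, Blue picks ac (lowest: -4).
Terminal value -4.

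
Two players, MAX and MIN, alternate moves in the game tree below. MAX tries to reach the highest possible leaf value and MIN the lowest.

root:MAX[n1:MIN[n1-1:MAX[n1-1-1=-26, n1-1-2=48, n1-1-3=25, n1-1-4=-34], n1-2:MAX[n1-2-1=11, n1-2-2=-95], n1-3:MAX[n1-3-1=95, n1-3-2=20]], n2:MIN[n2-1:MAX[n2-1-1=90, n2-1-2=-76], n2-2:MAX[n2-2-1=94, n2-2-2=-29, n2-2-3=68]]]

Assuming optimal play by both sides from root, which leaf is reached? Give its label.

n1-1 (MAX): max(-26, 48, 25, -34) = 48
n1-2 (MAX): max(11, -95) = 11
n1-3 (MAX): max(95, 20) = 95
n1 (MIN): min(48, 11, 95) = 11
n2-1 (MAX): max(90, -76) = 90
n2-2 (MAX): max(94, -29, 68) = 94
n2 (MIN): min(90, 94) = 90
root (MAX): max(11, 90) = 90
At root, MAX picks n2 (highest: 90).
At n2, MIN picks n2-1 (lowest: 90).
At n2-1, MAX picks n2-1-1 (highest: 90).
Terminal value 90.

n2-1-1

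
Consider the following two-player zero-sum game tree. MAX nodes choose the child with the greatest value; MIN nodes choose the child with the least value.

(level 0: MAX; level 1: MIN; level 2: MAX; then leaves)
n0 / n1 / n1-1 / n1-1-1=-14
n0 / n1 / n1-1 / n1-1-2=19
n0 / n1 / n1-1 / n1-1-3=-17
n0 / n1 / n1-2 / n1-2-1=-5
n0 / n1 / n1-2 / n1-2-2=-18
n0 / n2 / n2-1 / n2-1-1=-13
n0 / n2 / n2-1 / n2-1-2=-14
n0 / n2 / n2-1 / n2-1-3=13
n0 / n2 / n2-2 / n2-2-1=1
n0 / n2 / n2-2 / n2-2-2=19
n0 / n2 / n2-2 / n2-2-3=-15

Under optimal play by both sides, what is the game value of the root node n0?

n1-1 (MAX): max(-14, 19, -17) = 19
n1-2 (MAX): max(-5, -18) = -5
n1 (MIN): min(19, -5) = -5
n2-1 (MAX): max(-13, -14, 13) = 13
n2-2 (MAX): max(1, 19, -15) = 19
n2 (MIN): min(13, 19) = 13
n0 (MAX): max(-5, 13) = 13

13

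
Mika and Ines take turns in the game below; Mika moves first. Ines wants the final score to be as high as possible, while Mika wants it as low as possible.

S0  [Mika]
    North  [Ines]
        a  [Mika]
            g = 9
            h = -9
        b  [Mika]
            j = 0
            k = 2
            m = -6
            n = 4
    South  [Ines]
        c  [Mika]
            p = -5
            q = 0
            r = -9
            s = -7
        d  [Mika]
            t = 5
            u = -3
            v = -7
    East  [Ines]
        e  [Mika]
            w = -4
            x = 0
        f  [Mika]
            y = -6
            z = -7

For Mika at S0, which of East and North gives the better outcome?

e (Mika): min(-4, 0) = -4
f (Mika): min(-6, -7) = -7
East (Ines): max(-4, -7) = -4
a (Mika): min(9, -9) = -9
b (Mika): min(0, 2, -6, 4) = -6
North (Ines): max(-9, -6) = -6
Mika prefers the lower value; East=-4, North=-6. North is better since -6 < -4.

North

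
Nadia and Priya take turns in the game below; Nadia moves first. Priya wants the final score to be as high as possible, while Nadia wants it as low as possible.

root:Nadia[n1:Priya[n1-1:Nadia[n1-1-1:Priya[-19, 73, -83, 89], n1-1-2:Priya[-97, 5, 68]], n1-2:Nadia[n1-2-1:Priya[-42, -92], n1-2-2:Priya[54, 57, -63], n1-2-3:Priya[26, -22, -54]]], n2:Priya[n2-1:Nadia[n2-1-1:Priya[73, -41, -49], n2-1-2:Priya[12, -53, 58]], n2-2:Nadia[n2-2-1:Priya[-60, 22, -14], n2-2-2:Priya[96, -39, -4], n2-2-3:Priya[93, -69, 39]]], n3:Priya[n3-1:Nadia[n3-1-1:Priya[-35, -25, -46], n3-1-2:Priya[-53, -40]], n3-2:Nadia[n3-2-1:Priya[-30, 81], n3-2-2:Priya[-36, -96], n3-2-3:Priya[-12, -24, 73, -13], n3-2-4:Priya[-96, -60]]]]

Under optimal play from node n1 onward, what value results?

68

n1-1-1 (Priya): max(-19, 73, -83, 89) = 89
n1-1-2 (Priya): max(-97, 5, 68) = 68
n1-1 (Nadia): min(89, 68) = 68
n1-2-1 (Priya): max(-42, -92) = -42
n1-2-2 (Priya): max(54, 57, -63) = 57
n1-2-3 (Priya): max(26, -22, -54) = 26
n1-2 (Nadia): min(-42, 57, 26) = -42
n1 (Priya): max(68, -42) = 68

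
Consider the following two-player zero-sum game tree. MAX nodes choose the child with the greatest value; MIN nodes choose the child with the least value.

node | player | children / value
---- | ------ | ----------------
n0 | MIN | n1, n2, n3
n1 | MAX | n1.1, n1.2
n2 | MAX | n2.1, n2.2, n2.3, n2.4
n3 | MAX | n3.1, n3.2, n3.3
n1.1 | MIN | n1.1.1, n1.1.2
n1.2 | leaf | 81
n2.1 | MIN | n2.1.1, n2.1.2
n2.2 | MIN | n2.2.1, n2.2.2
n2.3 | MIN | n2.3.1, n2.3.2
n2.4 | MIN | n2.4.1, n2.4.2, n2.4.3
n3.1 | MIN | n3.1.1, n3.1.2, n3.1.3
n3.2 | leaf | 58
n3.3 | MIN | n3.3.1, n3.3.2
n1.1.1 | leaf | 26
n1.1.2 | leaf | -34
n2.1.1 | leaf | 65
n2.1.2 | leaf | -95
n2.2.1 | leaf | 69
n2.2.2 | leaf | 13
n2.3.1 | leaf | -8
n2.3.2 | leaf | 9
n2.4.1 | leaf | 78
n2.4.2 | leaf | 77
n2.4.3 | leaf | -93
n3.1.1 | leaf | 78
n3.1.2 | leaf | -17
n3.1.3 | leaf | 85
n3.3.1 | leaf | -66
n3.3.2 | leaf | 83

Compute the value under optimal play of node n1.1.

-34

n1.1 (MIN): min(26, -34) = -34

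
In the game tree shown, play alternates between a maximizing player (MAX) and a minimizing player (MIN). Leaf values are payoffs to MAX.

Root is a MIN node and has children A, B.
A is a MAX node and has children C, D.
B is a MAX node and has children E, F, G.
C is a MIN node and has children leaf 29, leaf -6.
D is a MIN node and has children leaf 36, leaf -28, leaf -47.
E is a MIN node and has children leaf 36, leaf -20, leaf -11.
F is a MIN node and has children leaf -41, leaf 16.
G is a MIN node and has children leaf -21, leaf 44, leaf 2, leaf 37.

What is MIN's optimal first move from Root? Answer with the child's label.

C (MIN): min(29, -6) = -6
D (MIN): min(36, -28, -47) = -47
A (MAX): max(-6, -47) = -6
E (MIN): min(36, -20, -11) = -20
F (MIN): min(-41, 16) = -41
G (MIN): min(-21, 44, 2, 37) = -21
B (MAX): max(-20, -41, -21) = -20
Root (MIN): min(-6, -20) = -20
MIN at Root wants the lowest of {A=-6, B=-20}, so chooses B.

B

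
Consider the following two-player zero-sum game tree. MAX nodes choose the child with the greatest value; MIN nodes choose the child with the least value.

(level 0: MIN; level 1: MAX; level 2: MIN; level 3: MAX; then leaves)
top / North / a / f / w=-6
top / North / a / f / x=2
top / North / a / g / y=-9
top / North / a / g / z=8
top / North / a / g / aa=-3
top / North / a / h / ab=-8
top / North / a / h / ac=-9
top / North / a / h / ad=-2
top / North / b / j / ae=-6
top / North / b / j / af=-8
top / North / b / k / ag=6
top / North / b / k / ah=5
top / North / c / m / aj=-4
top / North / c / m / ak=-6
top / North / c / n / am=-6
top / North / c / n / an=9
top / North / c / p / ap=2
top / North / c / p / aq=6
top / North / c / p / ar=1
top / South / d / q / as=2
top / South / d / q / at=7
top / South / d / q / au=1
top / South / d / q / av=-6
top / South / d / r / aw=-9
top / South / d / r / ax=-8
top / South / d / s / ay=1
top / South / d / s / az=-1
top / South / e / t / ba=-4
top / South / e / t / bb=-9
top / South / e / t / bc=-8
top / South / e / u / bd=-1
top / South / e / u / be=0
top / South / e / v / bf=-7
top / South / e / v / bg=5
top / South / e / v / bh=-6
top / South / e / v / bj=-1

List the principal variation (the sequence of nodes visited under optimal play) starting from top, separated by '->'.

f (MAX): max(-6, 2) = 2
g (MAX): max(-9, 8, -3) = 8
h (MAX): max(-8, -9, -2) = -2
a (MIN): min(2, 8, -2) = -2
j (MAX): max(-6, -8) = -6
k (MAX): max(6, 5) = 6
b (MIN): min(-6, 6) = -6
m (MAX): max(-4, -6) = -4
n (MAX): max(-6, 9) = 9
p (MAX): max(2, 6, 1) = 6
c (MIN): min(-4, 9, 6) = -4
North (MAX): max(-2, -6, -4) = -2
q (MAX): max(2, 7, 1, -6) = 7
r (MAX): max(-9, -8) = -8
s (MAX): max(1, -1) = 1
d (MIN): min(7, -8, 1) = -8
t (MAX): max(-4, -9, -8) = -4
u (MAX): max(-1, 0) = 0
v (MAX): max(-7, 5, -6, -1) = 5
e (MIN): min(-4, 0, 5) = -4
South (MAX): max(-8, -4) = -4
top (MIN): min(-2, -4) = -4
At top, MIN picks South (lowest: -4).
At South, MAX picks e (highest: -4).
At e, MIN picks t (lowest: -4).
At t, MAX picks ba (highest: -4).
Terminal value -4.

top -> South -> e -> t -> ba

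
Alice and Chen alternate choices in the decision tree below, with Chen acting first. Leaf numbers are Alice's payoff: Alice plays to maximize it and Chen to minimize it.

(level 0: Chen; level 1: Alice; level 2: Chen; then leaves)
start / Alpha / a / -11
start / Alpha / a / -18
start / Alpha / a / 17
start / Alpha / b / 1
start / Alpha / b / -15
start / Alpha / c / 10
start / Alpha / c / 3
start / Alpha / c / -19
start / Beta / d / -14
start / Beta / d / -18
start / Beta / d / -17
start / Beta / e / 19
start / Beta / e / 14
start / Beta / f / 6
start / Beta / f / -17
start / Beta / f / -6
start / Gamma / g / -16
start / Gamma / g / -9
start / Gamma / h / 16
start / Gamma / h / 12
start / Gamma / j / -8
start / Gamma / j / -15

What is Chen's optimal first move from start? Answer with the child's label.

Alpha

a (Chen): min(-11, -18, 17) = -18
b (Chen): min(1, -15) = -15
c (Chen): min(10, 3, -19) = -19
Alpha (Alice): max(-18, -15, -19) = -15
d (Chen): min(-14, -18, -17) = -18
e (Chen): min(19, 14) = 14
f (Chen): min(6, -17, -6) = -17
Beta (Alice): max(-18, 14, -17) = 14
g (Chen): min(-16, -9) = -16
h (Chen): min(16, 12) = 12
j (Chen): min(-8, -15) = -15
Gamma (Alice): max(-16, 12, -15) = 12
start (Chen): min(-15, 14, 12) = -15
Chen at start wants the lowest of {Alpha=-15, Beta=14, Gamma=12}, so chooses Alpha.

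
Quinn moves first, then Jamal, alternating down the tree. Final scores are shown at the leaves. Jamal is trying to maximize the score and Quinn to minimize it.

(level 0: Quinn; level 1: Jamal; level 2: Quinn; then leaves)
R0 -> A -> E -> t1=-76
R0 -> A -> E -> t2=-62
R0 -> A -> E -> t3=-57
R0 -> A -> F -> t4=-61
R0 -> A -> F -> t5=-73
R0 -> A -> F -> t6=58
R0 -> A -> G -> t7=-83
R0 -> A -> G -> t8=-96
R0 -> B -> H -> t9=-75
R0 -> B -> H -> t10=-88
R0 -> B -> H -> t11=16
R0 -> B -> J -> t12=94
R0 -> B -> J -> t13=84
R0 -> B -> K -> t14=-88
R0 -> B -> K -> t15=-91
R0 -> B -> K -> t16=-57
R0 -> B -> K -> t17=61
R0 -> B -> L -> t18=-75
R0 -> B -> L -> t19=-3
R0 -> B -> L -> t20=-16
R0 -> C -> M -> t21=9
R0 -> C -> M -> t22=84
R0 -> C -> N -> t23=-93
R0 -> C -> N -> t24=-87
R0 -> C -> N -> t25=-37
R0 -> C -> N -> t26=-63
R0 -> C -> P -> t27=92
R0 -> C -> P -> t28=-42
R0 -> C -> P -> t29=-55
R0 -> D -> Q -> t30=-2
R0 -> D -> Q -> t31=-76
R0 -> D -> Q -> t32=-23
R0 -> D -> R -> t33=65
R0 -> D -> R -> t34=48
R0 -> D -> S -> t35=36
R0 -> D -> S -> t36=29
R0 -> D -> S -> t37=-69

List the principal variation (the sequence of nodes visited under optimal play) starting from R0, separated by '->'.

R0 -> A -> F -> t5

E (Quinn): min(-76, -62, -57) = -76
F (Quinn): min(-61, -73, 58) = -73
G (Quinn): min(-83, -96) = -96
A (Jamal): max(-76, -73, -96) = -73
H (Quinn): min(-75, -88, 16) = -88
J (Quinn): min(94, 84) = 84
K (Quinn): min(-88, -91, -57, 61) = -91
L (Quinn): min(-75, -3, -16) = -75
B (Jamal): max(-88, 84, -91, -75) = 84
M (Quinn): min(9, 84) = 9
N (Quinn): min(-93, -87, -37, -63) = -93
P (Quinn): min(92, -42, -55) = -55
C (Jamal): max(9, -93, -55) = 9
Q (Quinn): min(-2, -76, -23) = -76
R (Quinn): min(65, 48) = 48
S (Quinn): min(36, 29, -69) = -69
D (Jamal): max(-76, 48, -69) = 48
R0 (Quinn): min(-73, 84, 9, 48) = -73
At R0, Quinn picks A (lowest: -73).
At A, Jamal picks F (highest: -73).
At F, Quinn picks t5 (lowest: -73).
Terminal value -73.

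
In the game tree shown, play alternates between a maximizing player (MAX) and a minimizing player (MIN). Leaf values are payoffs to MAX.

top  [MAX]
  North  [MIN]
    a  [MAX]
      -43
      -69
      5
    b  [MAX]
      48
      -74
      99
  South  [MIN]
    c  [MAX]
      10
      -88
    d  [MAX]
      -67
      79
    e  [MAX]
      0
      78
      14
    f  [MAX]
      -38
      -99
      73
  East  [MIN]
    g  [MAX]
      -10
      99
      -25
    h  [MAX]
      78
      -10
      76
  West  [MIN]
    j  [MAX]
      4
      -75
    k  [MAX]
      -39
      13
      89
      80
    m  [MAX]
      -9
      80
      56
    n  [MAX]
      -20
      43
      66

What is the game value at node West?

j (MAX): max(4, -75) = 4
k (MAX): max(-39, 13, 89, 80) = 89
m (MAX): max(-9, 80, 56) = 80
n (MAX): max(-20, 43, 66) = 66
West (MIN): min(4, 89, 80, 66) = 4

4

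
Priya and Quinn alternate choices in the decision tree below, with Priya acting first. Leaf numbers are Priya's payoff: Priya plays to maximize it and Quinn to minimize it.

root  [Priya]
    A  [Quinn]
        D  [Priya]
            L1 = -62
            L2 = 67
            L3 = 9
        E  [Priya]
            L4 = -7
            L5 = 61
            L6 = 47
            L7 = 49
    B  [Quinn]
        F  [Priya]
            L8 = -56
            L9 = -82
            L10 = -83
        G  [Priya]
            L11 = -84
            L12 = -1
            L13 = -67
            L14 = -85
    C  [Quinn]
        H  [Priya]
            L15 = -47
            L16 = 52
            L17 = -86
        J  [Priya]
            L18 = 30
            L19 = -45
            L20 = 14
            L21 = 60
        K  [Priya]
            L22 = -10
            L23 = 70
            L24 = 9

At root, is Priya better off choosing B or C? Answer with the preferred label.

F (Priya): max(-56, -82, -83) = -56
G (Priya): max(-84, -1, -67, -85) = -1
B (Quinn): min(-56, -1) = -56
H (Priya): max(-47, 52, -86) = 52
J (Priya): max(30, -45, 14, 60) = 60
K (Priya): max(-10, 70, 9) = 70
C (Quinn): min(52, 60, 70) = 52
Priya prefers the higher value; B=-56, C=52. C is better since 52 > -56.

C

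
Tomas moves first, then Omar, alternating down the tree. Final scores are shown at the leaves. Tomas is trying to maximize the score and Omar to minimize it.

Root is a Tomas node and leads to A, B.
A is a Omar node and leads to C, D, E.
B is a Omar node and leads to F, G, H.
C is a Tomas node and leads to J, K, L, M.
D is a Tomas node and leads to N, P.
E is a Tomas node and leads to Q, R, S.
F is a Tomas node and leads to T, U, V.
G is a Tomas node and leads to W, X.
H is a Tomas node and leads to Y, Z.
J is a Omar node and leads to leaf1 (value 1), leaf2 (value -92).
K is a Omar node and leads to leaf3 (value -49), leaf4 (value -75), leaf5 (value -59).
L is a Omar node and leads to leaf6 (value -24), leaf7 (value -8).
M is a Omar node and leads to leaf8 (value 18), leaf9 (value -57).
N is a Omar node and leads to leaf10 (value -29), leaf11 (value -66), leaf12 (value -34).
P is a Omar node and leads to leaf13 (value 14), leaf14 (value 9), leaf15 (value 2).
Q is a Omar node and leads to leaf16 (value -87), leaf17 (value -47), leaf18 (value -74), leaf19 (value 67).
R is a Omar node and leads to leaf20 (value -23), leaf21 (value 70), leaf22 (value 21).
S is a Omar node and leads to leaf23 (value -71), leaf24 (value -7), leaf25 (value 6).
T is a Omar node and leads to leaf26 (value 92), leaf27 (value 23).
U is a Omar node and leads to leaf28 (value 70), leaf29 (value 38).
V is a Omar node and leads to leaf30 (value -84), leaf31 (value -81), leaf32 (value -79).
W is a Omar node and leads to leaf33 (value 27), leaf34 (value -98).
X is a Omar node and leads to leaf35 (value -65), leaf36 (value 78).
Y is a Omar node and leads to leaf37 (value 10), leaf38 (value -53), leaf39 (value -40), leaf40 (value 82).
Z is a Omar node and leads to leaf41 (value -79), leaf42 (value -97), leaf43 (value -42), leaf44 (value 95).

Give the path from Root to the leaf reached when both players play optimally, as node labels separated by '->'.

Root -> A -> C -> L -> leaf6

J (Omar): min(1, -92) = -92
K (Omar): min(-49, -75, -59) = -75
L (Omar): min(-24, -8) = -24
M (Omar): min(18, -57) = -57
C (Tomas): max(-92, -75, -24, -57) = -24
N (Omar): min(-29, -66, -34) = -66
P (Omar): min(14, 9, 2) = 2
D (Tomas): max(-66, 2) = 2
Q (Omar): min(-87, -47, -74, 67) = -87
R (Omar): min(-23, 70, 21) = -23
S (Omar): min(-71, -7, 6) = -71
E (Tomas): max(-87, -23, -71) = -23
A (Omar): min(-24, 2, -23) = -24
T (Omar): min(92, 23) = 23
U (Omar): min(70, 38) = 38
V (Omar): min(-84, -81, -79) = -84
F (Tomas): max(23, 38, -84) = 38
W (Omar): min(27, -98) = -98
X (Omar): min(-65, 78) = -65
G (Tomas): max(-98, -65) = -65
Y (Omar): min(10, -53, -40, 82) = -53
Z (Omar): min(-79, -97, -42, 95) = -97
H (Tomas): max(-53, -97) = -53
B (Omar): min(38, -65, -53) = -65
Root (Tomas): max(-24, -65) = -24
At Root, Tomas picks A (highest: -24).
At A, Omar picks C (lowest: -24).
At C, Tomas picks L (highest: -24).
At L, Omar picks leaf6 (lowest: -24).
Terminal value -24.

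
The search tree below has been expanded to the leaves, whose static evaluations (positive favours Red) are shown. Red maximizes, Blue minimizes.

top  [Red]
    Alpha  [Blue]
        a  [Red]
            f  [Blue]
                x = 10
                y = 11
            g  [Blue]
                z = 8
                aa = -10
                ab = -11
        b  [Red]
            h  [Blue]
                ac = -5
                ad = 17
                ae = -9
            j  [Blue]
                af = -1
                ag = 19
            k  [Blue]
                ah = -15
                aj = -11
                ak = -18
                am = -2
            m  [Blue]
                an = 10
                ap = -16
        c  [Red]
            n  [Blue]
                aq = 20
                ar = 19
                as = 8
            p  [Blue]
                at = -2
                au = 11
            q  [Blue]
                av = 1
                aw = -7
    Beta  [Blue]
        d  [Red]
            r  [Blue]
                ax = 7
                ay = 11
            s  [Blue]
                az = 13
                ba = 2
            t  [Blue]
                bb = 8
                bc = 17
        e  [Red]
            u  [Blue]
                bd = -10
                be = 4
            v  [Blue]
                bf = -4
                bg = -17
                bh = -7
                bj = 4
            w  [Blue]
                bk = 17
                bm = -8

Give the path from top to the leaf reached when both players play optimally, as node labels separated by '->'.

f (Blue): min(10, 11) = 10
g (Blue): min(8, -10, -11) = -11
a (Red): max(10, -11) = 10
h (Blue): min(-5, 17, -9) = -9
j (Blue): min(-1, 19) = -1
k (Blue): min(-15, -11, -18, -2) = -18
m (Blue): min(10, -16) = -16
b (Red): max(-9, -1, -18, -16) = -1
n (Blue): min(20, 19, 8) = 8
p (Blue): min(-2, 11) = -2
q (Blue): min(1, -7) = -7
c (Red): max(8, -2, -7) = 8
Alpha (Blue): min(10, -1, 8) = -1
r (Blue): min(7, 11) = 7
s (Blue): min(13, 2) = 2
t (Blue): min(8, 17) = 8
d (Red): max(7, 2, 8) = 8
u (Blue): min(-10, 4) = -10
v (Blue): min(-4, -17, -7, 4) = -17
w (Blue): min(17, -8) = -8
e (Red): max(-10, -17, -8) = -8
Beta (Blue): min(8, -8) = -8
top (Red): max(-1, -8) = -1
At top, Red picks Alpha (highest: -1).
At Alpha, Blue picks b (lowest: -1).
At b, Red picks j (highest: -1).
At j, Blue picks af (lowest: -1).
Terminal value -1.

top -> Alpha -> b -> j -> af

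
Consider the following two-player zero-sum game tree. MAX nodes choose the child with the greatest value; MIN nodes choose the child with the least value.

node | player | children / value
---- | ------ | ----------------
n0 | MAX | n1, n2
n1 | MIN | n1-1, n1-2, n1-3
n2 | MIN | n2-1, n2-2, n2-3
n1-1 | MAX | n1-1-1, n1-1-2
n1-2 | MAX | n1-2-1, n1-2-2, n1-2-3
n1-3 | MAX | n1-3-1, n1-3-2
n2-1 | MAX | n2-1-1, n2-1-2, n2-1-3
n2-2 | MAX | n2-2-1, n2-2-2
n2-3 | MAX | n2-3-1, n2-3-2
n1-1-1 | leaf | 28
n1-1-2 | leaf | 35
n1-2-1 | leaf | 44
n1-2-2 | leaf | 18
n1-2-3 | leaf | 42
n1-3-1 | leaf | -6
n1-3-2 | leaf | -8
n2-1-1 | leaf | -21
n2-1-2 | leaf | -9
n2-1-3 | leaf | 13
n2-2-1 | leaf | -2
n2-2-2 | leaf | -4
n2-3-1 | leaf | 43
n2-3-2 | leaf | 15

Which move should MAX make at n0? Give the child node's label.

n2

n1-1 (MAX): max(28, 35) = 35
n1-2 (MAX): max(44, 18, 42) = 44
n1-3 (MAX): max(-6, -8) = -6
n1 (MIN): min(35, 44, -6) = -6
n2-1 (MAX): max(-21, -9, 13) = 13
n2-2 (MAX): max(-2, -4) = -2
n2-3 (MAX): max(43, 15) = 43
n2 (MIN): min(13, -2, 43) = -2
n0 (MAX): max(-6, -2) = -2
MAX at n0 wants the highest of {n1=-6, n2=-2}, so chooses n2.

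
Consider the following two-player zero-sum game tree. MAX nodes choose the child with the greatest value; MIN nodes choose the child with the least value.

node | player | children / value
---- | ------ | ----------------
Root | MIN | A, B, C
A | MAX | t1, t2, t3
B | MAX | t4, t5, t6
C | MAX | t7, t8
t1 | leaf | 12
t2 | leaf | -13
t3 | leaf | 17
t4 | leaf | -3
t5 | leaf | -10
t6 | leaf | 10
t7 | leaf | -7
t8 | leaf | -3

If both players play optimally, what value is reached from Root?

-3

A (MAX): max(12, -13, 17) = 17
B (MAX): max(-3, -10, 10) = 10
C (MAX): max(-7, -3) = -3
Root (MIN): min(17, 10, -3) = -3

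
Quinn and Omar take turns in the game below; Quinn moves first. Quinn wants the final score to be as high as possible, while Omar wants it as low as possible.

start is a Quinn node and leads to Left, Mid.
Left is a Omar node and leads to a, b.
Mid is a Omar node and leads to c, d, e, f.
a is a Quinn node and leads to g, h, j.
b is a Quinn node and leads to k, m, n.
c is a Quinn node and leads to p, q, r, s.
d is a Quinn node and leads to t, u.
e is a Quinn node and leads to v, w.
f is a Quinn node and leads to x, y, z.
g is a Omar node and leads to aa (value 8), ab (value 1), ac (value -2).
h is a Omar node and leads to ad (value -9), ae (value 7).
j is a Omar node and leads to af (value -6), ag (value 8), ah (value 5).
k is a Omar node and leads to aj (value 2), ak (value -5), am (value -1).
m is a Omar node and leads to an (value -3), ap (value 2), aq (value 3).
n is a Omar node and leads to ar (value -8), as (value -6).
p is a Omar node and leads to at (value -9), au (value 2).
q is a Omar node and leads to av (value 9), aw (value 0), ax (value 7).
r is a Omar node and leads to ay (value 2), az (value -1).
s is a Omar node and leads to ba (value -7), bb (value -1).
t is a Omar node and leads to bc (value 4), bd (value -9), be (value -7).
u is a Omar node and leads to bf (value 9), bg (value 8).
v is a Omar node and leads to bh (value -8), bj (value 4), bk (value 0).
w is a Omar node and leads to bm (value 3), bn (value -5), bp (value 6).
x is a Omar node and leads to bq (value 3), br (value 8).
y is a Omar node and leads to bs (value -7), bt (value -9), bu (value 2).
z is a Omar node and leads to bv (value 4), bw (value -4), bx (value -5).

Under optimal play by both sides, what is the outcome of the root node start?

g (Omar): min(8, 1, -2) = -2
h (Omar): min(-9, 7) = -9
j (Omar): min(-6, 8, 5) = -6
a (Quinn): max(-2, -9, -6) = -2
k (Omar): min(2, -5, -1) = -5
m (Omar): min(-3, 2, 3) = -3
n (Omar): min(-8, -6) = -8
b (Quinn): max(-5, -3, -8) = -3
Left (Omar): min(-2, -3) = -3
p (Omar): min(-9, 2) = -9
q (Omar): min(9, 0, 7) = 0
r (Omar): min(2, -1) = -1
s (Omar): min(-7, -1) = -7
c (Quinn): max(-9, 0, -1, -7) = 0
t (Omar): min(4, -9, -7) = -9
u (Omar): min(9, 8) = 8
d (Quinn): max(-9, 8) = 8
v (Omar): min(-8, 4, 0) = -8
w (Omar): min(3, -5, 6) = -5
e (Quinn): max(-8, -5) = -5
x (Omar): min(3, 8) = 3
y (Omar): min(-7, -9, 2) = -9
z (Omar): min(4, -4, -5) = -5
f (Quinn): max(3, -9, -5) = 3
Mid (Omar): min(0, 8, -5, 3) = -5
start (Quinn): max(-3, -5) = -3

-3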